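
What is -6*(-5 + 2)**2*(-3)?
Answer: 162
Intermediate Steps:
-6*(-5 + 2)**2*(-3) = -6*(-3)**2*(-3) = -6*9*(-3) = -54*(-3) = 162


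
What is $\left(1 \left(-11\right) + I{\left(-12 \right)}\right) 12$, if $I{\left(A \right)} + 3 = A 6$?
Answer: $-1032$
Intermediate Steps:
$I{\left(A \right)} = -3 + 6 A$ ($I{\left(A \right)} = -3 + A 6 = -3 + 6 A$)
$\left(1 \left(-11\right) + I{\left(-12 \right)}\right) 12 = \left(1 \left(-11\right) + \left(-3 + 6 \left(-12\right)\right)\right) 12 = \left(-11 - 75\right) 12 = \left(-86\right) 12 = -1032$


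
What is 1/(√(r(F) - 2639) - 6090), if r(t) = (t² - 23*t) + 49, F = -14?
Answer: -435/2649298 - I*√518/18545086 ≈ -0.00016419 - 1.2273e-6*I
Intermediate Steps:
r(t) = 49 + t² - 23*t
1/(√(r(F) - 2639) - 6090) = 1/(√((49 + (-14)² - 23*(-14)) - 2639) - 6090) = 1/(√((49 + 196 + 322) - 2639) - 6090) = 1/(√(567 - 2639) - 6090) = 1/(√(-2072) - 6090) = 1/(2*I*√518 - 6090) = 1/(-6090 + 2*I*√518)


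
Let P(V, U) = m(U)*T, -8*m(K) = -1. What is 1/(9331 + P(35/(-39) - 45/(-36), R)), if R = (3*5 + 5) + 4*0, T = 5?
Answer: 8/74653 ≈ 0.00010716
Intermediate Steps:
m(K) = ⅛ (m(K) = -⅛*(-1) = ⅛)
R = 20 (R = (15 + 5) + 0 = 20 + 0 = 20)
P(V, U) = 5/8 (P(V, U) = (⅛)*5 = 5/8)
1/(9331 + P(35/(-39) - 45/(-36), R)) = 1/(9331 + 5/8) = 1/(74653/8) = 8/74653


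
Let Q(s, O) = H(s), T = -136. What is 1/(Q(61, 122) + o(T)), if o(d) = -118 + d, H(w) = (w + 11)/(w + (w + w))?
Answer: -61/15470 ≈ -0.0039431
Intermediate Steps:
H(w) = (11 + w)/(3*w) (H(w) = (11 + w)/(w + 2*w) = (11 + w)/((3*w)) = (11 + w)*(1/(3*w)) = (11 + w)/(3*w))
Q(s, O) = (11 + s)/(3*s)
1/(Q(61, 122) + o(T)) = 1/((⅓)*(11 + 61)/61 + (-118 - 136)) = 1/((⅓)*(1/61)*72 - 254) = 1/(24/61 - 254) = 1/(-15470/61) = -61/15470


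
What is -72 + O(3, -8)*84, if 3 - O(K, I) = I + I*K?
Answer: 2868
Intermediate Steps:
O(K, I) = 3 - I - I*K (O(K, I) = 3 - (I + I*K) = 3 + (-I - I*K) = 3 - I - I*K)
-72 + O(3, -8)*84 = -72 + (3 - 1*(-8) - 1*(-8)*3)*84 = -72 + (3 + 8 + 24)*84 = -72 + 35*84 = -72 + 2940 = 2868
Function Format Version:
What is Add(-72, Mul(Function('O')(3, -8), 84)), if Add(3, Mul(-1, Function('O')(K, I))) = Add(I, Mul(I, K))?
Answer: 2868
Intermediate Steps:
Function('O')(K, I) = Add(3, Mul(-1, I), Mul(-1, I, K)) (Function('O')(K, I) = Add(3, Mul(-1, Add(I, Mul(I, K)))) = Add(3, Add(Mul(-1, I), Mul(-1, I, K))) = Add(3, Mul(-1, I), Mul(-1, I, K)))
Add(-72, Mul(Function('O')(3, -8), 84)) = Add(-72, Mul(Add(3, Mul(-1, -8), Mul(-1, -8, 3)), 84)) = Add(-72, Mul(Add(3, 8, 24), 84)) = Add(-72, Mul(35, 84)) = Add(-72, 2940) = 2868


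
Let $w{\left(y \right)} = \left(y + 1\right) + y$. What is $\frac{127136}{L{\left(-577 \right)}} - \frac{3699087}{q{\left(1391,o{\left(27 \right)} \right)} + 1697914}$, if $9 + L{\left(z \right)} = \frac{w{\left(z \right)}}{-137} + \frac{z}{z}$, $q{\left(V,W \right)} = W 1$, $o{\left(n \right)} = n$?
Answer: $\frac{4224842949679}{13826091} \approx 3.0557 \cdot 10^{5}$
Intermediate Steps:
$w{\left(y \right)} = 1 + 2 y$ ($w{\left(y \right)} = \left(1 + y\right) + y = 1 + 2 y$)
$q{\left(V,W \right)} = W$
$L{\left(z \right)} = - \frac{1097}{137} - \frac{2 z}{137}$ ($L{\left(z \right)} = -9 + \left(\frac{1 + 2 z}{-137} + \frac{z}{z}\right) = -9 + \left(\left(1 + 2 z\right) \left(- \frac{1}{137}\right) + 1\right) = -9 + \left(\left(- \frac{1}{137} - \frac{2 z}{137}\right) + 1\right) = -9 - \left(- \frac{136}{137} + \frac{2 z}{137}\right) = - \frac{1097}{137} - \frac{2 z}{137}$)
$\frac{127136}{L{\left(-577 \right)}} - \frac{3699087}{q{\left(1391,o{\left(27 \right)} \right)} + 1697914} = \frac{127136}{- \frac{1097}{137} - - \frac{1154}{137}} - \frac{3699087}{27 + 1697914} = \frac{127136}{- \frac{1097}{137} + \frac{1154}{137}} - \frac{3699087}{1697941} = \frac{127136}{\frac{57}{137}} - \frac{528441}{242563} = 127136 \cdot \frac{137}{57} - \frac{528441}{242563} = \frac{17417632}{57} - \frac{528441}{242563} = \frac{4224842949679}{13826091}$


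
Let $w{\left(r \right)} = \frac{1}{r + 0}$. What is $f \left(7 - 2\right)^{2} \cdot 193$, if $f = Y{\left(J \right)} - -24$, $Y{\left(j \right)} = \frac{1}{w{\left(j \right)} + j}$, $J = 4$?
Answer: $\frac{1987900}{17} \approx 1.1694 \cdot 10^{5}$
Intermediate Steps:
$w{\left(r \right)} = \frac{1}{r}$
$Y{\left(j \right)} = \frac{1}{j + \frac{1}{j}}$ ($Y{\left(j \right)} = \frac{1}{\frac{1}{j} + j} = \frac{1}{j + \frac{1}{j}}$)
$f = \frac{412}{17}$ ($f = \frac{4}{1 + 4^{2}} - -24 = \frac{4}{1 + 16} + 24 = \frac{4}{17} + 24 = \frac{412}{17} \approx 24.235$)
$f \left(7 - 2\right)^{2} \cdot 193 = \frac{412 \left(7 - 2\right)^{2}}{17} \cdot 193 = \frac{412 \cdot 5^{2}}{17} \cdot 193 = \frac{412}{17} \cdot 25 \cdot 193 = \frac{10300}{17} \cdot 193 = \frac{1987900}{17}$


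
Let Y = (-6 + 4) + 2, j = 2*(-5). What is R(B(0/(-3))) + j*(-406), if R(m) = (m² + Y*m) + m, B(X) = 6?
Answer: 4102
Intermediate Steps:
j = -10
Y = 0 (Y = -2 + 2 = 0)
R(m) = m + m² (R(m) = (m² + 0*m) + m = (m² + 0) + m = m² + m = m + m²)
R(B(0/(-3))) + j*(-406) = 6*(1 + 6) - 10*(-406) = 6*7 + 4060 = 42 + 4060 = 4102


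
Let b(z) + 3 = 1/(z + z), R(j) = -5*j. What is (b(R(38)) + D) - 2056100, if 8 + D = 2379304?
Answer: 122813339/380 ≈ 3.2319e+5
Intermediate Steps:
D = 2379296 (D = -8 + 2379304 = 2379296)
b(z) = -3 + 1/(2*z) (b(z) = -3 + 1/(z + z) = -3 + 1/(2*z))
(b(R(38)) + D) - 2056100 = ((-3 + 1/(2*((-5*38)))) + 2379296) - 2056100 = ((-3 + (½)/(-190)) + 2379296) - 2056100 = ((-3 + (½)*(-1/190)) + 2379296) - 2056100 = ((-3 - 1/380) + 2379296) - 2056100 = (-1141/380 + 2379296) - 2056100 = 904131339/380 - 2056100 = 122813339/380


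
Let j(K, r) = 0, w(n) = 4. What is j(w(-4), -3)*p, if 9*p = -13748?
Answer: 0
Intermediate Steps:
p = -13748/9 (p = (1/9)*(-13748) = -13748/9 ≈ -1527.6)
j(w(-4), -3)*p = 0*(-13748/9) = 0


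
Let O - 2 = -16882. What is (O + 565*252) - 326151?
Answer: -200651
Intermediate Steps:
O = -16880 (O = 2 - 16882 = -16880)
(O + 565*252) - 326151 = (-16880 + 565*252) - 326151 = (-16880 + 142380) - 326151 = 125500 - 326151 = -200651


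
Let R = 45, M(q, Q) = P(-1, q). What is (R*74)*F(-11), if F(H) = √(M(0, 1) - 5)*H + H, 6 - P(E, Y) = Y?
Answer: -73260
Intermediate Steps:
P(E, Y) = 6 - Y
M(q, Q) = 6 - q
F(H) = 2*H (F(H) = √((6 - 1*0) - 5)*H + H = √((6 + 0) - 5)*H + H = √(6 - 5)*H + H = √1*H + H = 1*H + H = H + H = 2*H)
(R*74)*F(-11) = (45*74)*(2*(-11)) = 3330*(-22) = -73260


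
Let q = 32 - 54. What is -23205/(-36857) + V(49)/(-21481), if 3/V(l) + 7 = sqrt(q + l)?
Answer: 10967039307/17417954774 + 9*sqrt(3)/472582 ≈ 0.62967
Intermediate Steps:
q = -22
V(l) = 3/(-7 + sqrt(-22 + l))
-23205/(-36857) + V(49)/(-21481) = -23205/(-36857) + (3/(-7 + sqrt(-22 + 49)))/(-21481) = -23205*(-1/36857) + (3/(-7 + sqrt(27)))*(-1/21481) = 23205/36857 + (3/(-7 + 3*sqrt(3)))*(-1/21481) = 23205/36857 - 3/(21481*(-7 + 3*sqrt(3)))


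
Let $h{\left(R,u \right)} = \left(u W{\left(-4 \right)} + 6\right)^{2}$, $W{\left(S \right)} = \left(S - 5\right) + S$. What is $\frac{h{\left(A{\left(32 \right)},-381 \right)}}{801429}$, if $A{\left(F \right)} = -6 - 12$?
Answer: $\frac{8197227}{267143} \approx 30.685$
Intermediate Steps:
$A{\left(F \right)} = -18$ ($A{\left(F \right)} = -6 - 12 = -18$)
$W{\left(S \right)} = -5 + 2 S$ ($W{\left(S \right)} = \left(-5 + S\right) + S = -5 + 2 S$)
$h{\left(R,u \right)} = \left(6 - 13 u\right)^{2}$ ($h{\left(R,u \right)} = \left(u \left(-5 + 2 \left(-4\right)\right) + 6\right)^{2} = \left(u \left(-5 - 8\right) + 6\right)^{2} = \left(u \left(-13\right) + 6\right)^{2} = \left(- 13 u + 6\right)^{2} = \left(6 - 13 u\right)^{2}$)
$\frac{h{\left(A{\left(32 \right)},-381 \right)}}{801429} = \frac{\left(-6 + 13 \left(-381\right)\right)^{2}}{801429} = \left(-6 - 4953\right)^{2} \cdot \frac{1}{801429} = \left(-4959\right)^{2} \cdot \frac{1}{801429} = 24591681 \cdot \frac{1}{801429} = \frac{8197227}{267143}$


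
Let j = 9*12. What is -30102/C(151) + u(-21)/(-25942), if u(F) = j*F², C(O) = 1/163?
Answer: -9091981380/1853 ≈ -4.9066e+6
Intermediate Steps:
C(O) = 1/163
j = 108
u(F) = 108*F²
-30102/C(151) + u(-21)/(-25942) = -30102/1/163 + (108*(-21)²)/(-25942) = -30102*163 + (108*441)*(-1/25942) = -4906626 + 47628*(-1/25942) = -4906626 - 3402/1853 = -9091981380/1853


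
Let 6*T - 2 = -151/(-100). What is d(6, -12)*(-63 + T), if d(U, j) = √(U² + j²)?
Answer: -37449*√5/100 ≈ -837.38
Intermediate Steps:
T = 117/200 (T = ⅓ + (-151/(-100))/6 = ⅓ + (-151*(-1/100))/6 = ⅓ + (⅙)*(151/100) = ⅓ + 151/600 = 117/200 ≈ 0.58500)
d(6, -12)*(-63 + T) = √(6² + (-12)²)*(-63 + 117/200) = √(36 + 144)*(-12483/200) = √180*(-12483/200) = (6*√5)*(-12483/200) = -37449*√5/100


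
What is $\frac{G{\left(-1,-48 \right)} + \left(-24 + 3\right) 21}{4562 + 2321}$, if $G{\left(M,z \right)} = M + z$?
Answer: $- \frac{490}{6883} \approx -0.07119$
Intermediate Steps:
$\frac{G{\left(-1,-48 \right)} + \left(-24 + 3\right) 21}{4562 + 2321} = \frac{\left(-1 - 48\right) + \left(-24 + 3\right) 21}{4562 + 2321} = \frac{-49 - 441}{6883} = \left(-49 - 441\right) \frac{1}{6883} = \left(-490\right) \frac{1}{6883} = - \frac{490}{6883}$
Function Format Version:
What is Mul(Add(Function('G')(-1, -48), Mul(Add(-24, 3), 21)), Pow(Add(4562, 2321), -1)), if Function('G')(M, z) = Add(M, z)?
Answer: Rational(-490, 6883) ≈ -0.071190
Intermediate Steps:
Mul(Add(Function('G')(-1, -48), Mul(Add(-24, 3), 21)), Pow(Add(4562, 2321), -1)) = Mul(Add(Add(-1, -48), Mul(Add(-24, 3), 21)), Pow(Add(4562, 2321), -1)) = Mul(Add(-49, Mul(-21, 21)), Pow(6883, -1)) = Mul(Add(-49, -441), Rational(1, 6883)) = Mul(-490, Rational(1, 6883)) = Rational(-490, 6883)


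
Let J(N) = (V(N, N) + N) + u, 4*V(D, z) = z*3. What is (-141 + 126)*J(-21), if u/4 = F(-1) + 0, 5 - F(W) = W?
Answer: 765/4 ≈ 191.25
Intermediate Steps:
V(D, z) = 3*z/4 (V(D, z) = (z*3)/4 = (3*z)/4 = 3*z/4)
F(W) = 5 - W
u = 24 (u = 4*((5 - 1*(-1)) + 0) = 4*((5 + 1) + 0) = 4*(6 + 0) = 4*6 = 24)
J(N) = 24 + 7*N/4 (J(N) = (3*N/4 + N) + 24 = 7*N/4 + 24 = 24 + 7*N/4)
(-141 + 126)*J(-21) = (-141 + 126)*(24 + (7/4)*(-21)) = -15*(24 - 147/4) = -15*(-51/4) = 765/4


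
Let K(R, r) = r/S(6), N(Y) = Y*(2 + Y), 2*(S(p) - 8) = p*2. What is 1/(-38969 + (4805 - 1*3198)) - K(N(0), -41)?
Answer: 382957/130767 ≈ 2.9285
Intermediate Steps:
S(p) = 8 + p (S(p) = 8 + (p*2)/2 = 8 + (2*p)/2 = 8 + p)
K(R, r) = r/14 (K(R, r) = r/(8 + 6) = r/14)
1/(-38969 + (4805 - 1*3198)) - K(N(0), -41) = 1/(-38969 + (4805 - 1*3198)) - (-41)/14 = 1/(-38969 + (4805 - 3198)) - 1*(-41/14) = 1/(-38969 + 1607) + 41/14 = 1/(-37362) + 41/14 = -1/37362 + 41/14 = 382957/130767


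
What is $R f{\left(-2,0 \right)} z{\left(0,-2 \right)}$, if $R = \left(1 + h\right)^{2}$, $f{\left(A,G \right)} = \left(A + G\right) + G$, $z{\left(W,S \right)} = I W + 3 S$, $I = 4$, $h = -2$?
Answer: $12$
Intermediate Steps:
$z{\left(W,S \right)} = 3 S + 4 W$ ($z{\left(W,S \right)} = 4 W + 3 S = 3 S + 4 W$)
$f{\left(A,G \right)} = A + 2 G$
$R = 1$ ($R = \left(1 - 2\right)^{2} = \left(-1\right)^{2} = 1$)
$R f{\left(-2,0 \right)} z{\left(0,-2 \right)} = 1 \left(-2 + 2 \cdot 0\right) \left(3 \left(-2\right) + 4 \cdot 0\right) = 1 \left(-2 + 0\right) \left(-6 + 0\right) = 1 \left(-2\right) \left(-6\right) = \left(-2\right) \left(-6\right) = 12$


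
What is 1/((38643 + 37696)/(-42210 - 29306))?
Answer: -71516/76339 ≈ -0.93682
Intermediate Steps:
1/((38643 + 37696)/(-42210 - 29306)) = 1/(76339/(-71516)) = 1/(76339*(-1/71516)) = 1/(-76339/71516) = -71516/76339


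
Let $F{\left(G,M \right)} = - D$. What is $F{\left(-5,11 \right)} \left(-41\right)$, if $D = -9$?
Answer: $-369$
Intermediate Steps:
$F{\left(G,M \right)} = 9$ ($F{\left(G,M \right)} = \left(-1\right) \left(-9\right) = 9$)
$F{\left(-5,11 \right)} \left(-41\right) = 9 \left(-41\right) = -369$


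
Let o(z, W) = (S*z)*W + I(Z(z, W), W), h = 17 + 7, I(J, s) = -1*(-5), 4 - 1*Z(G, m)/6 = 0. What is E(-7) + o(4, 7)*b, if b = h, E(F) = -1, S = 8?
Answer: 5495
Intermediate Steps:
Z(G, m) = 24 (Z(G, m) = 24 - 6*0 = 24 + 0 = 24)
I(J, s) = 5
h = 24
o(z, W) = 5 + 8*W*z (o(z, W) = (8*z)*W + 5 = 8*W*z + 5 = 5 + 8*W*z)
b = 24
E(-7) + o(4, 7)*b = -1 + (5 + 8*7*4)*24 = -1 + (5 + 224)*24 = -1 + 229*24 = -1 + 5496 = 5495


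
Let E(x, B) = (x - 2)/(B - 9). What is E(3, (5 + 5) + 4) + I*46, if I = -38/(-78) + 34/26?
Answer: 16139/195 ≈ 82.764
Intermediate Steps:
E(x, B) = (-2 + x)/(-9 + B)
I = 70/39 (I = -38*(-1/78) + 34*(1/26) = 19/39 + 17/13 = 70/39 ≈ 1.7949)
E(3, (5 + 5) + 4) + I*46 = (-2 + 3)/(-9 + ((5 + 5) + 4)) + (70/39)*46 = 1/(-9 + (10 + 4)) + 3220/39 = 1/(-9 + 14) + 3220/39 = 1/5 + 3220/39 = 16139/195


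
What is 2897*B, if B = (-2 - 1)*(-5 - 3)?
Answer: 69528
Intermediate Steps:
B = 24 (B = -3*(-8) = 24)
2897*B = 2897*24 = 69528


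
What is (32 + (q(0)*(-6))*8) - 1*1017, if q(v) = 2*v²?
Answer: -985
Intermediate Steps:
(32 + (q(0)*(-6))*8) - 1*1017 = (32 + ((2*0²)*(-6))*8) - 1*1017 = (32 + ((2*0)*(-6))*8) - 1017 = (32 + (0*(-6))*8) - 1017 = (32 + 0*8) - 1017 = (32 + 0) - 1017 = 32 - 1017 = -985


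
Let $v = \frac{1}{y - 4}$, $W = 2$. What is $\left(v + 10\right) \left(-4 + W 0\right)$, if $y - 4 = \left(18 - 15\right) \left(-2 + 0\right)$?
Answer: $- \frac{118}{3} \approx -39.333$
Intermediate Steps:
$y = -2$ ($y = 4 + \left(18 - 15\right) \left(-2 + 0\right) = 4 + 3 \left(-2\right) = 4 - 6 = -2$)
$v = - \frac{1}{6}$ ($v = \frac{1}{-2 - 4} = \frac{1}{-6} = - \frac{1}{6} \approx -0.16667$)
$\left(v + 10\right) \left(-4 + W 0\right) = \left(- \frac{1}{6} + 10\right) \left(-4 + 2 \cdot 0\right) = \frac{59 \left(-4 + 0\right)}{6} = \frac{59}{6} \left(-4\right) = - \frac{118}{3}$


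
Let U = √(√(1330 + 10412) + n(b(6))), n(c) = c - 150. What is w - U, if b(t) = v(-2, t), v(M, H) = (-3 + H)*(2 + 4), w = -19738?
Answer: -19738 - I*√(132 - √11742) ≈ -19738.0 - 4.862*I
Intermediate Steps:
v(M, H) = -18 + 6*H (v(M, H) = (-3 + H)*6 = -18 + 6*H)
b(t) = -18 + 6*t
n(c) = -150 + c
U = √(-132 + √11742) (U = √(√(1330 + 10412) + (-150 + (-18 + 6*6))) = √(√11742 + (-150 + (-18 + 36))) = √(√11742 + (-150 + 18)) = √(√11742 - 132) = √(-132 + √11742) ≈ 4.862*I)
w - U = -19738 - √(-132 + √11742)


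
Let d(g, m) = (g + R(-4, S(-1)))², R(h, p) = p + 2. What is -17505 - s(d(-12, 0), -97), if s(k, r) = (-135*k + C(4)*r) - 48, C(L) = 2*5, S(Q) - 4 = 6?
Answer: -16487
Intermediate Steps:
S(Q) = 10 (S(Q) = 4 + 6 = 10)
R(h, p) = 2 + p
d(g, m) = (12 + g)² (d(g, m) = (g + (2 + 10))² = (g + 12)² = (12 + g)²)
C(L) = 10
s(k, r) = -48 - 135*k + 10*r (s(k, r) = (-135*k + 10*r) - 48 = -48 - 135*k + 10*r)
-17505 - s(d(-12, 0), -97) = -17505 - (-48 - 135*(12 - 12)² + 10*(-97)) = -17505 - (-48 - 135*0² - 970) = -17505 - (-48 - 135*0 - 970) = -17505 - (-48 + 0 - 970) = -17505 - 1*(-1018) = -17505 + 1018 = -16487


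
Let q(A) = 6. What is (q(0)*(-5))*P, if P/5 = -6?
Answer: 900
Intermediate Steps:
P = -30 (P = 5*(-6) = -30)
(q(0)*(-5))*P = (6*(-5))*(-30) = -30*(-30) = 900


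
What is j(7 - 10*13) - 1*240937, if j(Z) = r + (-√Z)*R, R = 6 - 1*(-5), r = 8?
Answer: -240929 - 11*I*√123 ≈ -2.4093e+5 - 122.0*I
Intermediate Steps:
R = 11 (R = 6 + 5 = 11)
j(Z) = 8 - 11*√Z (j(Z) = 8 - √Z*11 = 8 - 11*√Z)
j(7 - 10*13) - 1*240937 = (8 - 11*√(7 - 10*13)) - 1*240937 = (8 - 11*√(7 - 130)) - 240937 = (8 - 11*I*√123) - 240937 = -240929 - 11*I*√123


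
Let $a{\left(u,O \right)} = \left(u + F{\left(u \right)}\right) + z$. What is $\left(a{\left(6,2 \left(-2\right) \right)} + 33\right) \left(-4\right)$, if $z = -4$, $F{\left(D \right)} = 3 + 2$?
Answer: $-160$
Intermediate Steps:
$F{\left(D \right)} = 5$
$a{\left(u,O \right)} = 1 + u$ ($a{\left(u,O \right)} = \left(u + 5\right) - 4 = \left(5 + u\right) - 4 = 1 + u$)
$\left(a{\left(6,2 \left(-2\right) \right)} + 33\right) \left(-4\right) = \left(\left(1 + 6\right) + 33\right) \left(-4\right) = \left(7 + 33\right) \left(-4\right) = 40 \left(-4\right) = -160$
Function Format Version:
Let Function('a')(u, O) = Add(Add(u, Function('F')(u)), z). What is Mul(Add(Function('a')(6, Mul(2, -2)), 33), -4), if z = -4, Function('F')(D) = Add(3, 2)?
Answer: -160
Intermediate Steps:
Function('F')(D) = 5
Function('a')(u, O) = Add(1, u) (Function('a')(u, O) = Add(Add(u, 5), -4) = Add(Add(5, u), -4) = Add(1, u))
Mul(Add(Function('a')(6, Mul(2, -2)), 33), -4) = Mul(Add(Add(1, 6), 33), -4) = Mul(Add(7, 33), -4) = Mul(40, -4) = -160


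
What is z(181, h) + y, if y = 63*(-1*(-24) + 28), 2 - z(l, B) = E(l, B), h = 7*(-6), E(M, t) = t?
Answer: 3320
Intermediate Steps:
h = -42
z(l, B) = 2 - B
y = 3276 (y = 63*(24 + 28) = 63*52 = 3276)
z(181, h) + y = (2 - 1*(-42)) + 3276 = (2 + 42) + 3276 = 44 + 3276 = 3320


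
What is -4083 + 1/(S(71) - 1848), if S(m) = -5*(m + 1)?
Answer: -9015265/2208 ≈ -4083.0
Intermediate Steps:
S(m) = -5 - 5*m (S(m) = -5*(1 + m) = -5 - 5*m)
-4083 + 1/(S(71) - 1848) = -4083 + 1/((-5 - 5*71) - 1848) = -4083 + 1/((-5 - 355) - 1848) = -4083 + 1/(-360 - 1848) = -4083 + 1/(-2208) = -4083 - 1/2208 = -9015265/2208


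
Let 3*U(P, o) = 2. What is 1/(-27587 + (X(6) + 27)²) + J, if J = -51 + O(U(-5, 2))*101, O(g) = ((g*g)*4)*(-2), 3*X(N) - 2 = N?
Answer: -887176223/2163258 ≈ -410.11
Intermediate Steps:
X(N) = ⅔ + N/3
U(P, o) = ⅔ (U(P, o) = (⅓)*2 = ⅔)
O(g) = -8*g² (O(g) = (g²*4)*(-2) = (4*g²)*(-2) = -8*g²)
J = -3691/9 (J = -51 - 8*(⅔)²*101 = -51 - 8*4/9*101 = -51 - 32/9*101 = -51 - 3232/9 = -3691/9 ≈ -410.11)
1/(-27587 + (X(6) + 27)²) + J = 1/(-27587 + ((⅔ + (⅓)*6) + 27)²) - 3691/9 = 1/(-27587 + ((⅔ + 2) + 27)²) - 3691/9 = 1/(-27587 + (8/3 + 27)²) - 3691/9 = 1/(-27587 + (89/3)²) - 3691/9 = 1/(-27587 + 7921/9) - 3691/9 = 1/(-240362/9) - 3691/9 = -9/240362 - 3691/9 = -887176223/2163258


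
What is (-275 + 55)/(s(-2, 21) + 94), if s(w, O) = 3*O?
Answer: -220/157 ≈ -1.4013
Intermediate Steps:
(-275 + 55)/(s(-2, 21) + 94) = (-275 + 55)/(3*21 + 94) = -220/(63 + 94) = -220/157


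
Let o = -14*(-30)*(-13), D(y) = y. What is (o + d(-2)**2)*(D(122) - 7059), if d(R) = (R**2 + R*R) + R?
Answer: 37626288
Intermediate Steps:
d(R) = R + 2*R**2 (d(R) = (R**2 + R**2) + R = 2*R**2 + R = R + 2*R**2)
o = -5460 (o = 420*(-13) = -5460)
(o + d(-2)**2)*(D(122) - 7059) = (-5460 + (-2*(1 + 2*(-2)))**2)*(122 - 7059) = (-5460 + (-2*(1 - 4))**2)*(-6937) = (-5460 + (-2*(-3))**2)*(-6937) = (-5460 + 6**2)*(-6937) = (-5460 + 36)*(-6937) = -5424*(-6937) = 37626288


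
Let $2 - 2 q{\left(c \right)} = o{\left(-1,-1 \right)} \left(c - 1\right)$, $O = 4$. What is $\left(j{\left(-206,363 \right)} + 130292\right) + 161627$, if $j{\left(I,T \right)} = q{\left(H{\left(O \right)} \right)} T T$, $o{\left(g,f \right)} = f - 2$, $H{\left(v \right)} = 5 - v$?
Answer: $423688$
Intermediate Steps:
$o{\left(g,f \right)} = -2 + f$
$q{\left(c \right)} = - \frac{1}{2} + \frac{3 c}{2}$ ($q{\left(c \right)} = 1 - \frac{\left(-2 - 1\right) \left(c - 1\right)}{2} = 1 - \frac{\left(-3\right) \left(-1 + c\right)}{2} = 1 - \frac{3 - 3 c}{2} = 1 + \left(- \frac{3}{2} + \frac{3 c}{2}\right) = - \frac{1}{2} + \frac{3 c}{2}$)
$j{\left(I,T \right)} = T^{2}$ ($j{\left(I,T \right)} = \left(- \frac{1}{2} + \frac{3 \left(5 - 4\right)}{2}\right) T T = \left(- \frac{1}{2} + \frac{3}{2} \cdot 1\right) T T = \left(- \frac{1}{2} + \frac{3}{2}\right) T T = 1 T T = T T = T^{2}$)
$\left(j{\left(-206,363 \right)} + 130292\right) + 161627 = \left(363^{2} + 130292\right) + 161627 = \left(131769 + 130292\right) + 161627 = 262061 + 161627 = 423688$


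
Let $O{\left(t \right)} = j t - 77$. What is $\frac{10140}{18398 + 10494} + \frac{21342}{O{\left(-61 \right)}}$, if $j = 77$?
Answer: $- \frac{73908}{17941} \approx -4.1195$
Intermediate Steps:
$O{\left(t \right)} = -77 + 77 t$ ($O{\left(t \right)} = 77 t - 77 = -77 + 77 t$)
$\frac{10140}{18398 + 10494} + \frac{21342}{O{\left(-61 \right)}} = \frac{10140}{18398 + 10494} + \frac{21342}{-77 + 77 \left(-61\right)} = \frac{10140}{28892} + \frac{21342}{-77 - 4697} = 10140 \cdot \frac{1}{28892} + \frac{21342}{-4774} = \frac{2535}{7223} + 21342 \left(- \frac{1}{4774}\right) = \frac{2535}{7223} - \frac{10671}{2387} = - \frac{73908}{17941}$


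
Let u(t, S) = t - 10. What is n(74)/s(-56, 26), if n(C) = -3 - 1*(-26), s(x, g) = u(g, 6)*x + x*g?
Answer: -23/2352 ≈ -0.0097789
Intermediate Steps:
u(t, S) = -10 + t
s(x, g) = g*x + x*(-10 + g) (s(x, g) = (-10 + g)*x + x*g = x*(-10 + g) + g*x = g*x + x*(-10 + g))
n(C) = 23 (n(C) = -3 + 26 = 23)
n(74)/s(-56, 26) = 23/((2*(-56)*(-5 + 26))) = 23/((2*(-56)*21)) = 23/(-2352) = 23*(-1/2352) = -23/2352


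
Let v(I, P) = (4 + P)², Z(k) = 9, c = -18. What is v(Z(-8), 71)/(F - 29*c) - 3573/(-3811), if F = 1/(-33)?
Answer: 30758472/2625779 ≈ 11.714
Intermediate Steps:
F = -1/33 ≈ -0.030303
v(Z(-8), 71)/(F - 29*c) - 3573/(-3811) = (4 + 71)²/(-1/33 - 29*(-18)) - 3573/(-3811) = 75²/(-1/33 + 522) - 3573*(-1/3811) = 5625/(17225/33) + 3573/3811 = 5625*(33/17225) + 3573/3811 = 7425/689 + 3573/3811 = 30758472/2625779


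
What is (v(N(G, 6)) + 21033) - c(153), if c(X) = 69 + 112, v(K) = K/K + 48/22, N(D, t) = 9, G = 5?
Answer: 229407/11 ≈ 20855.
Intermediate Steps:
v(K) = 35/11 (v(K) = 1 + 48*(1/22) = 1 + 24/11 = 35/11)
c(X) = 181
(v(N(G, 6)) + 21033) - c(153) = (35/11 + 21033) - 1*181 = 231398/11 - 181 = 229407/11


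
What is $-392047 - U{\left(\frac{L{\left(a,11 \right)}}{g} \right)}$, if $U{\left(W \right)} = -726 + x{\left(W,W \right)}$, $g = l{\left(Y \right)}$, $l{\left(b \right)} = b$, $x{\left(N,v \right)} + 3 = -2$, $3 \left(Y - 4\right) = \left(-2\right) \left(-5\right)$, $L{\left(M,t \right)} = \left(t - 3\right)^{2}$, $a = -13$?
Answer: $-391316$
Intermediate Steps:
$L{\left(M,t \right)} = \left(-3 + t\right)^{2}$
$Y = \frac{22}{3}$ ($Y = 4 + \frac{\left(-2\right) \left(-5\right)}{3} = 4 + \frac{1}{3} \cdot 10 = 4 + \frac{10}{3} = \frac{22}{3} \approx 7.3333$)
$x{\left(N,v \right)} = -5$ ($x{\left(N,v \right)} = -3 - 2 = -5$)
$g = \frac{22}{3} \approx 7.3333$
$U{\left(W \right)} = -731$ ($U{\left(W \right)} = -726 - 5 = -731$)
$-392047 - U{\left(\frac{L{\left(a,11 \right)}}{g} \right)} = -392047 - -731 = -392047 + 731 = -391316$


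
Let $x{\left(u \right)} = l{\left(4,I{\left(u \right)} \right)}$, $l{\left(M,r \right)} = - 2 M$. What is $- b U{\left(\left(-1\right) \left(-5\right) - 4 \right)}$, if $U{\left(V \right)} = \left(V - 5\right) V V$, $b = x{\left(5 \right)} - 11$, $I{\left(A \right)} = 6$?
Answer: $-76$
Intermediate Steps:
$x{\left(u \right)} = -8$ ($x{\left(u \right)} = \left(-2\right) 4 = -8$)
$b = -19$ ($b = -8 - 11 = -19$)
$U{\left(V \right)} = V^{2} \left(-5 + V\right)$ ($U{\left(V \right)} = \left(-5 + V\right) V^{2} = V^{2} \left(-5 + V\right)$)
$- b U{\left(\left(-1\right) \left(-5\right) - 4 \right)} = \left(-1\right) \left(-19\right) \left(\left(-1\right) \left(-5\right) - 4\right)^{2} \left(-5 - -1\right) = 19 \left(5 - 4\right)^{2} \left(-5 + \left(5 - 4\right)\right) = 19 \cdot 1^{2} \left(-5 + 1\right) = 19 \cdot 1 \left(-4\right) = 19 \left(-4\right) = -76$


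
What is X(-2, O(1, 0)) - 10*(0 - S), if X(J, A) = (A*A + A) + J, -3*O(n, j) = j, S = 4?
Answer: 38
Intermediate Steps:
O(n, j) = -j/3
X(J, A) = A + J + A² (X(J, A) = (A² + A) + J = (A + A²) + J = A + J + A²)
X(-2, O(1, 0)) - 10*(0 - S) = (-⅓*0 - 2 + (-⅓*0)²) - 10*(0 - 1*4) = (0 - 2 + 0²) - 10*(0 - 4) = (0 - 2 + 0) - 10*(-4) = -2 + 40 = 38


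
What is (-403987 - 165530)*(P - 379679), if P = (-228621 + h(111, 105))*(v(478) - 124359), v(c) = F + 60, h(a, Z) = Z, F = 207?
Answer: -16149581590785981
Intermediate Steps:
v(c) = 267 (v(c) = 207 + 60 = 267)
P = 28357007472 (P = (-228621 + 105)*(267 - 124359) = -228516*(-124092) = 28357007472)
(-403987 - 165530)*(P - 379679) = (-403987 - 165530)*(28357007472 - 379679) = -569517*28356627793 = -16149581590785981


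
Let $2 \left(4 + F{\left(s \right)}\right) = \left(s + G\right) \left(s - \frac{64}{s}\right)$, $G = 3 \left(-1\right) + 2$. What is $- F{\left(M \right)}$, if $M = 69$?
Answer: $- \frac{159422}{69} \approx -2310.5$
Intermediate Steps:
$G = -1$ ($G = -3 + 2 = -1$)
$F{\left(s \right)} = -4 + \frac{\left(-1 + s\right) \left(s - \frac{64}{s}\right)}{2}$ ($F{\left(s \right)} = -4 + \frac{\left(s - 1\right) \left(s - \frac{64}{s}\right)}{2} = -4 + \frac{\left(-1 + s\right) \left(s - \frac{64}{s}\right)}{2}$)
$- F{\left(M \right)} = - \frac{64 - 69 \left(72 + 69 - 69^{2}\right)}{2 \cdot 69} = - \frac{64 - 69 \left(72 + 69 - 4761\right)}{2 \cdot 69} = - \frac{64 - 69 \left(-4620\right)}{2 \cdot 69} = - \frac{64 + 318780}{2 \cdot 69} = - \frac{318844}{2 \cdot 69} = \left(-1\right) \frac{159422}{69} = - \frac{159422}{69}$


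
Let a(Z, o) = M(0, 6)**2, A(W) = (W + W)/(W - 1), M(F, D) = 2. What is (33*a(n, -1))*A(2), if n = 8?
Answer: 528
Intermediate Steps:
A(W) = 2*W/(-1 + W) (A(W) = (2*W)/(-1 + W) = 2*W/(-1 + W))
a(Z, o) = 4 (a(Z, o) = 2**2 = 4)
(33*a(n, -1))*A(2) = (33*4)*(2*2/(-1 + 2)) = 132*(2*2/1) = 132*(2*2*1) = 132*4 = 528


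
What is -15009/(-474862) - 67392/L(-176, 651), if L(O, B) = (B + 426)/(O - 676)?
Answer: 9088544960967/170475458 ≈ 53313.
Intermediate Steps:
L(O, B) = (426 + B)/(-676 + O)
-15009/(-474862) - 67392/L(-176, 651) = -15009/(-474862) - 67392*(-676 - 176)/(426 + 651) = -15009*(-1/474862) - 67392/(1077/(-852)) = 15009/474862 - 67392/((-1/852*1077)) = 15009/474862 - 67392/(-359/284) = 15009/474862 - 67392*(-284/359) = 15009/474862 + 19139328/359 = 9088544960967/170475458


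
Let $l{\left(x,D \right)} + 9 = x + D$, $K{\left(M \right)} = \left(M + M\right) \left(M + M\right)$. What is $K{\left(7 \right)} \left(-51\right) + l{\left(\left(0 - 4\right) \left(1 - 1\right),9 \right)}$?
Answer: $-9996$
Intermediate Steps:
$K{\left(M \right)} = 4 M^{2}$ ($K{\left(M \right)} = 2 M 2 M = 4 M^{2}$)
$l{\left(x,D \right)} = -9 + D + x$ ($l{\left(x,D \right)} = -9 + \left(x + D\right) = -9 + \left(D + x\right) = -9 + D + x$)
$K{\left(7 \right)} \left(-51\right) + l{\left(\left(0 - 4\right) \left(1 - 1\right),9 \right)} = 4 \cdot 7^{2} \left(-51\right) + \left(-9 + 9 + \left(0 - 4\right) \left(1 - 1\right)\right) = 4 \cdot 49 \left(-51\right) - 0 = 196 \left(-51\right) + \left(-9 + 9 + 0\right) = -9996 + 0 = -9996$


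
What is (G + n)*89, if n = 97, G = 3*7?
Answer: 10502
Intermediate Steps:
G = 21
(G + n)*89 = (21 + 97)*89 = 118*89 = 10502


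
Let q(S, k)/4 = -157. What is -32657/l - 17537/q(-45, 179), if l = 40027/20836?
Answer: -426615152757/25136956 ≈ -16972.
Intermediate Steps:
l = 40027/20836 (l = 40027*(1/20836) = 40027/20836 ≈ 1.9211)
q(S, k) = -628 (q(S, k) = 4*(-157) = -628)
-32657/l - 17537/q(-45, 179) = -32657/40027/20836 - 17537/(-628) = -32657*20836/40027 - 17537*(-1/628) = -680441252/40027 + 17537/628 = -426615152757/25136956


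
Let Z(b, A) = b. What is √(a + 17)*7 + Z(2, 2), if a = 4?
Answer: 2 + 7*√21 ≈ 34.078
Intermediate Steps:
√(a + 17)*7 + Z(2, 2) = √(4 + 17)*7 + 2 = √21*7 + 2 = 7*√21 + 2 = 2 + 7*√21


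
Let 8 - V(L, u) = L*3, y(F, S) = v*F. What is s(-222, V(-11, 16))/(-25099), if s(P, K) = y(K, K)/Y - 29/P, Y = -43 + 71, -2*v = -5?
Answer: -23567/156015384 ≈ -0.00015106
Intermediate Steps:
v = 5/2 (v = -1/2*(-5) = 5/2 ≈ 2.5000)
y(F, S) = 5*F/2
Y = 28
V(L, u) = 8 - 3*L (V(L, u) = 8 - L*3 = 8 - 3*L)
s(P, K) = -29/P + 5*K/56 (s(P, K) = (5*K/2)/28 - 29/P = (5*K/2)*(1/28) - 29/P = 5*K/56 - 29/P = -29/P + 5*K/56)
s(-222, V(-11, 16))/(-25099) = (-29/(-222) + 5*(8 - 3*(-11))/56)/(-25099) = (-29*(-1/222) + 5*(8 + 33)/56)*(-1/25099) = (29/222 + (5/56)*41)*(-1/25099) = (29/222 + 205/56)*(-1/25099) = (23567/6216)*(-1/25099) = -23567/156015384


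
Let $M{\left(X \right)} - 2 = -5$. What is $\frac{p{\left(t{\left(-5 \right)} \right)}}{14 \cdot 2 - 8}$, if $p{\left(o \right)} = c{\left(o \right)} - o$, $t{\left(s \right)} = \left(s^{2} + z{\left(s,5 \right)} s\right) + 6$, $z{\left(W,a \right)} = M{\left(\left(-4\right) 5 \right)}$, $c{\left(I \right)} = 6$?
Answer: $-2$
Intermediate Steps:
$M{\left(X \right)} = -3$ ($M{\left(X \right)} = 2 - 5 = -3$)
$z{\left(W,a \right)} = -3$
$t{\left(s \right)} = 6 + s^{2} - 3 s$ ($t{\left(s \right)} = \left(s^{2} - 3 s\right) + 6 = 6 + s^{2} - 3 s$)
$p{\left(o \right)} = 6 - o$
$\frac{p{\left(t{\left(-5 \right)} \right)}}{14 \cdot 2 - 8} = \frac{6 - \left(6 + \left(-5\right)^{2} - -15\right)}{14 \cdot 2 - 8} = \frac{6 - \left(6 + 25 + 15\right)}{28 - 8} = \frac{6 - 46}{20} = \left(6 - 46\right) \frac{1}{20} = \left(-40\right) \frac{1}{20} = -2$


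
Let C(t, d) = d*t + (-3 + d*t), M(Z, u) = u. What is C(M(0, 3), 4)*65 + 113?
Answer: 1478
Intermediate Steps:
C(t, d) = -3 + 2*d*t
C(M(0, 3), 4)*65 + 113 = (-3 + 2*4*3)*65 + 113 = (-3 + 24)*65 + 113 = 21*65 + 113 = 1365 + 113 = 1478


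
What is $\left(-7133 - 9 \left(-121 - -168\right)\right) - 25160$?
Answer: $-32716$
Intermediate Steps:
$\left(-7133 - 9 \left(-121 - -168\right)\right) - 25160 = \left(-7133 - 9 \left(-121 + 168\right)\right) - 25160 = \left(-7133 - 423\right) - 25160 = -7556 - 25160 = -32716$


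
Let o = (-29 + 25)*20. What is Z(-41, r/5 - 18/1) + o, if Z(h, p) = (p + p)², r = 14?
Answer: 21104/25 ≈ 844.16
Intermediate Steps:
o = -80 (o = -4*20 = -80)
Z(h, p) = 4*p² (Z(h, p) = (2*p)² = 4*p²)
Z(-41, r/5 - 18/1) + o = 4*(14/5 - 18/1)² - 80 = 4*(14*(⅕) - 18*1)² - 80 = 4*(14/5 - 18)² - 80 = 4*(-76/5)² - 80 = 4*(5776/25) - 80 = 23104/25 - 80 = 21104/25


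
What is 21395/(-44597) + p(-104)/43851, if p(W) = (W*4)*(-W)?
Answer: -2867636753/1955623047 ≈ -1.4664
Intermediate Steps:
p(W) = -4*W² (p(W) = (4*W)*(-W) = -4*W²)
21395/(-44597) + p(-104)/43851 = 21395/(-44597) - 4*(-104)²/43851 = 21395*(-1/44597) - 4*10816*(1/43851) = -21395/44597 - 43264*1/43851 = -21395/44597 - 43264/43851 = -2867636753/1955623047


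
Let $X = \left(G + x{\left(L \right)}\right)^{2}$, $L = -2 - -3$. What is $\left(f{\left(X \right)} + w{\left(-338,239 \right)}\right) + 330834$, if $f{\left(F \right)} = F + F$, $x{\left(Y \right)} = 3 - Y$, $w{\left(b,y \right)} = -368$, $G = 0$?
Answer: $330474$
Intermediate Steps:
$L = 1$ ($L = -2 + 3 = 1$)
$X = 4$ ($X = \left(0 + \left(3 - 1\right)\right)^{2} = \left(0 + 2\right)^{2} = 2^{2} = 4$)
$f{\left(F \right)} = 2 F$
$\left(f{\left(X \right)} + w{\left(-338,239 \right)}\right) + 330834 = \left(2 \cdot 4 - 368\right) + 330834 = \left(8 - 368\right) + 330834 = -360 + 330834 = 330474$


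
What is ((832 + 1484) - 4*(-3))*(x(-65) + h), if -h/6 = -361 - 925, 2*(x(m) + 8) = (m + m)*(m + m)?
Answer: 37615824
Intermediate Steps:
x(m) = -8 + 2*m² (x(m) = -8 + ((m + m)*(m + m))/2 = -8 + ((2*m)*(2*m))/2 = -8 + (4*m²)/2 = -8 + 2*m²)
h = 7716 (h = -6*(-361 - 925) = -6*(-1286) = 7716)
((832 + 1484) - 4*(-3))*(x(-65) + h) = ((832 + 1484) - 4*(-3))*((-8 + 2*(-65)²) + 7716) = (2316 + 12)*((-8 + 2*4225) + 7716) = 2328*((-8 + 8450) + 7716) = 2328*(8442 + 7716) = 2328*16158 = 37615824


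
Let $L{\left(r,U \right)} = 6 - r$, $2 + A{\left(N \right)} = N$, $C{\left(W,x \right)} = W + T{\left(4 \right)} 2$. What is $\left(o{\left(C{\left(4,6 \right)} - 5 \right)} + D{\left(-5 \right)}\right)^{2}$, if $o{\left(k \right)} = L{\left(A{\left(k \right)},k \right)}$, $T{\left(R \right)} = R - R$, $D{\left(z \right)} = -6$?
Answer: $9$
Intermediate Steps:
$T{\left(R \right)} = 0$
$C{\left(W,x \right)} = W$ ($C{\left(W,x \right)} = W + 0 \cdot 2 = W + 0 = W$)
$A{\left(N \right)} = -2 + N$
$o{\left(k \right)} = 8 - k$ ($o{\left(k \right)} = 6 - \left(-2 + k\right) = 8 - k$)
$\left(o{\left(C{\left(4,6 \right)} - 5 \right)} + D{\left(-5 \right)}\right)^{2} = \left(\left(8 - \left(4 - 5\right)\right) - 6\right)^{2} = \left(\left(8 - -1\right) - 6\right)^{2} = \left(\left(8 + 1\right) - 6\right)^{2} = \left(9 - 6\right)^{2} = 3^{2} = 9$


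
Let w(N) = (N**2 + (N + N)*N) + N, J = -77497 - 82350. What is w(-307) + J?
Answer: 122593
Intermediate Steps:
J = -159847
w(N) = N + 3*N**2 (w(N) = (N**2 + (2*N)*N) + N = (N**2 + 2*N**2) + N = 3*N**2 + N = N + 3*N**2)
w(-307) + J = -307*(1 + 3*(-307)) - 159847 = -307*(1 - 921) - 159847 = -307*(-920) - 159847 = 282440 - 159847 = 122593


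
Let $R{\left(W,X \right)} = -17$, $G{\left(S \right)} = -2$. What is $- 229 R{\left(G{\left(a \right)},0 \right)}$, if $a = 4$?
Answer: $3893$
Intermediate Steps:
$- 229 R{\left(G{\left(a \right)},0 \right)} = \left(-229\right) \left(-17\right) = 3893$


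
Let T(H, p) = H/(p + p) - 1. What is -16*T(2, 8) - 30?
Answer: -16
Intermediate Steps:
T(H, p) = -1 + H/(2*p) (T(H, p) = H/((2*p)) - 1 = (1/(2*p))*H - 1 = H/(2*p) - 1 = -1 + H/(2*p))
-16*T(2, 8) - 30 = -16*((1/2)*2 - 1*8)/8 - 30 = -2*(1 - 8) - 30 = -2*(-7) - 30 = -16*(-7/8) - 30 = 14 - 30 = -16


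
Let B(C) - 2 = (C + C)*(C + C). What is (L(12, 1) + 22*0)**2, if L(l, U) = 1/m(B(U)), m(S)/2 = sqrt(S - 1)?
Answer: 1/20 ≈ 0.050000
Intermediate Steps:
B(C) = 2 + 4*C**2 (B(C) = 2 + (C + C)*(C + C) = 2 + (2*C)*(2*C) = 2 + 4*C**2)
m(S) = 2*sqrt(-1 + S) (m(S) = 2*sqrt(S - 1) = 2*sqrt(-1 + S))
L(l, U) = 1/(2*sqrt(1 + 4*U**2)) (L(l, U) = 1/(2*sqrt(-1 + (2 + 4*U**2))) = 1/(2*sqrt(1 + 4*U**2)))
(L(12, 1) + 22*0)**2 = (1/(2*sqrt(1 + 4*1**2)) + 22*0)**2 = (1/(2*sqrt(1 + 4*1)) + 0)**2 = (1/(2*sqrt(1 + 4)) + 0)**2 = (1/(2*sqrt(5)) + 0)**2 = ((sqrt(5)/5)/2 + 0)**2 = (sqrt(5)/10 + 0)**2 = (sqrt(5)/10)**2 = 1/20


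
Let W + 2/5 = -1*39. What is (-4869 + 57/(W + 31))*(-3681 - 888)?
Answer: 311884509/14 ≈ 2.2277e+7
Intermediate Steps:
W = -197/5 (W = -⅖ - 1*39 = -⅖ - 39 = -197/5 ≈ -39.400)
(-4869 + 57/(W + 31))*(-3681 - 888) = (-4869 + 57/(-197/5 + 31))*(-3681 - 888) = (-4869 + 57/(-42/5))*(-4569) = (-4869 - 5/42*57)*(-4569) = (-4869 - 95/14)*(-4569) = -68261/14*(-4569) = 311884509/14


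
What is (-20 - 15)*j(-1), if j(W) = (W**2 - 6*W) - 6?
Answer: -35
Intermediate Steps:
j(W) = -6 + W**2 - 6*W
(-20 - 15)*j(-1) = (-20 - 15)*(-6 + (-1)**2 - 6*(-1)) = -35*(-6 + 1 + 6) = -35*1 = -35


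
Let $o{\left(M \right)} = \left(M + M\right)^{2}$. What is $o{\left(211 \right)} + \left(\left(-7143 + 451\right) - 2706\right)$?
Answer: $168686$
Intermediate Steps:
$o{\left(M \right)} = 4 M^{2}$ ($o{\left(M \right)} = \left(2 M\right)^{2} = 4 M^{2}$)
$o{\left(211 \right)} + \left(\left(-7143 + 451\right) - 2706\right) = 4 \cdot 211^{2} + \left(\left(-7143 + 451\right) - 2706\right) = 4 \cdot 44521 - 9398 = 178084 - 9398 = 168686$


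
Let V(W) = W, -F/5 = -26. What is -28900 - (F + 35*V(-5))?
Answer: -28855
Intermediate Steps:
F = 130 (F = -5*(-26) = 130)
-28900 - (F + 35*V(-5)) = -28900 - (130 + 35*(-5)) = -28900 - (130 - 175) = -28900 - 1*(-45) = -28900 + 45 = -28855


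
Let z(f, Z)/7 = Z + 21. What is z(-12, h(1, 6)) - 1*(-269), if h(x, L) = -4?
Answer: 388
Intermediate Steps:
z(f, Z) = 147 + 7*Z (z(f, Z) = 7*(Z + 21) = 7*(21 + Z) = 147 + 7*Z)
z(-12, h(1, 6)) - 1*(-269) = (147 + 7*(-4)) - 1*(-269) = (147 - 28) + 269 = 119 + 269 = 388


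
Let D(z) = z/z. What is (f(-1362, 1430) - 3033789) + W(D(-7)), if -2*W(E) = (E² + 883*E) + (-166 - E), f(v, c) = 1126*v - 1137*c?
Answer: -12387339/2 ≈ -6.1937e+6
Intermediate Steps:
D(z) = 1
f(v, c) = -1137*c + 1126*v
W(E) = 83 - 441*E - E²/2 (W(E) = -((E² + 883*E) + (-166 - E))/2 = -(-166 + E² + 882*E)/2 = 83 - 441*E - E²/2)
(f(-1362, 1430) - 3033789) + W(D(-7)) = ((-1137*1430 + 1126*(-1362)) - 3033789) + (83 - 441*1 - ½*1²) = ((-1625910 - 1533612) - 3033789) + (83 - 441 - ½*1) = (-3159522 - 3033789) + (83 - 441 - ½) = -6193311 - 717/2 = -12387339/2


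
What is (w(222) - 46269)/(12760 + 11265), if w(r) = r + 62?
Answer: -9197/4805 ≈ -1.9140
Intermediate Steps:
w(r) = 62 + r
(w(222) - 46269)/(12760 + 11265) = ((62 + 222) - 46269)/(12760 + 11265) = (284 - 46269)/24025 = -45985*1/24025 = -9197/4805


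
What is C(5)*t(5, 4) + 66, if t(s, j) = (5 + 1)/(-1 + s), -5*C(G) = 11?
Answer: 627/10 ≈ 62.700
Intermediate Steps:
C(G) = -11/5 (C(G) = -1/5*11 = -11/5)
t(s, j) = 6/(-1 + s)
C(5)*t(5, 4) + 66 = -66/(5*(-1 + 5)) + 66 = -66/(5*4) + 66 = -11/5*3/2 + 66 = -33/10 + 66 = 627/10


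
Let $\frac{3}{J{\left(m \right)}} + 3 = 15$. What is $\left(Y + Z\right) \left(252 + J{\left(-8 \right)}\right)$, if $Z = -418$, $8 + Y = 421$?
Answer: $- \frac{5045}{4} \approx -1261.3$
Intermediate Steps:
$Y = 413$ ($Y = -8 + 421 = 413$)
$J{\left(m \right)} = \frac{1}{4}$ ($J{\left(m \right)} = \frac{3}{-3 + 15} = \frac{3}{12} = 3 \cdot \frac{1}{12} = \frac{1}{4}$)
$\left(Y + Z\right) \left(252 + J{\left(-8 \right)}\right) = \left(413 - 418\right) \left(252 + \frac{1}{4}\right) = \left(-5\right) \frac{1009}{4} = - \frac{5045}{4}$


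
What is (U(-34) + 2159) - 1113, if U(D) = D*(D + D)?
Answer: 3358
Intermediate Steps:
U(D) = 2*D**2 (U(D) = D*(2*D) = 2*D**2)
(U(-34) + 2159) - 1113 = (2*(-34)**2 + 2159) - 1113 = (2*1156 + 2159) - 1113 = (2312 + 2159) - 1113 = 4471 - 1113 = 3358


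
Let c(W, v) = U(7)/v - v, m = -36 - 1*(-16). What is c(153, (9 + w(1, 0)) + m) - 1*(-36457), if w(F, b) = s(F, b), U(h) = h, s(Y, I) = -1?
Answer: 437621/12 ≈ 36468.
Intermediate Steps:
m = -20 (m = -36 + 16 = -20)
w(F, b) = -1
c(W, v) = -v + 7/v (c(W, v) = 7/v - v = -v + 7/v)
c(153, (9 + w(1, 0)) + m) - 1*(-36457) = (-((9 - 1) - 20) + 7/((9 - 1) - 20)) - 1*(-36457) = (-(8 - 20) + 7/(8 - 20)) + 36457 = (-1*(-12) + 7/(-12)) + 36457 = (12 + 7*(-1/12)) + 36457 = (12 - 7/12) + 36457 = 137/12 + 36457 = 437621/12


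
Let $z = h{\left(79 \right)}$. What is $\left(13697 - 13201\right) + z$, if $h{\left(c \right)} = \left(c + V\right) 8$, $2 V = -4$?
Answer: $1112$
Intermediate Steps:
$V = -2$ ($V = \frac{1}{2} \left(-4\right) = -2$)
$h{\left(c \right)} = -16 + 8 c$ ($h{\left(c \right)} = \left(c - 2\right) 8 = \left(-2 + c\right) 8 = -16 + 8 c$)
$z = 616$ ($z = -16 + 8 \cdot 79 = -16 + 632 = 616$)
$\left(13697 - 13201\right) + z = \left(13697 - 13201\right) + 616 = 496 + 616 = 1112$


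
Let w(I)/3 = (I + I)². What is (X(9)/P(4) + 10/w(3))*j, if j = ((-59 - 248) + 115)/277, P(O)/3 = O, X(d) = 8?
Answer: -1312/2493 ≈ -0.52627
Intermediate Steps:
w(I) = 12*I² (w(I) = 3*(I + I)² = 3*(2*I)² = 3*(4*I²) = 12*I²)
P(O) = 3*O
j = -192/277 (j = (-307 + 115)*(1/277) = -192*1/277 = -192/277 ≈ -0.69314)
(X(9)/P(4) + 10/w(3))*j = (8/((3*4)) + 10/((12*3²)))*(-192/277) = (8/12 + 10/((12*9)))*(-192/277) = (8*(1/12) + 10/108)*(-192/277) = (⅔ + 10*(1/108))*(-192/277) = (⅔ + 5/54)*(-192/277) = (41/54)*(-192/277) = -1312/2493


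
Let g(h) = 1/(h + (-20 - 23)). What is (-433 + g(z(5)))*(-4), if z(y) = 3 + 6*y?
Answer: 8662/5 ≈ 1732.4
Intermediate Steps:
g(h) = 1/(-43 + h) (g(h) = 1/(h - 43) = 1/(-43 + h))
(-433 + g(z(5)))*(-4) = (-433 + 1/(-43 + (3 + 6*5)))*(-4) = (-433 + 1/(-43 + (3 + 30)))*(-4) = (-433 + 1/(-43 + 33))*(-4) = (-433 + 1/(-10))*(-4) = (-433 - ⅒)*(-4) = -4331/10*(-4) = 8662/5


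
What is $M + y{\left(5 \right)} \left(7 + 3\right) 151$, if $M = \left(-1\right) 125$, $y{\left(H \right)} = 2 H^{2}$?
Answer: $75375$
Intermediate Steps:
$M = -125$
$M + y{\left(5 \right)} \left(7 + 3\right) 151 = -125 + 2 \cdot 5^{2} \left(7 + 3\right) 151 = -125 + 2 \cdot 25 \cdot 10 \cdot 151 = -125 + 50 \cdot 10 \cdot 151 = -125 + 500 \cdot 151 = -125 + 75500 = 75375$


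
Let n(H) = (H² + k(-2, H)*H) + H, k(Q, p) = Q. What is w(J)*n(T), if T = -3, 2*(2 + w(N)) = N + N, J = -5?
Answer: -84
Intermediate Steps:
w(N) = -2 + N (w(N) = -2 + (N + N)/2 = -2 + (2*N)/2 = -2 + N)
n(H) = H² - H (n(H) = (H² - 2*H) + H = H² - H)
w(J)*n(T) = (-2 - 5)*(-3*(-1 - 3)) = -(-21)*(-4) = -7*12 = -84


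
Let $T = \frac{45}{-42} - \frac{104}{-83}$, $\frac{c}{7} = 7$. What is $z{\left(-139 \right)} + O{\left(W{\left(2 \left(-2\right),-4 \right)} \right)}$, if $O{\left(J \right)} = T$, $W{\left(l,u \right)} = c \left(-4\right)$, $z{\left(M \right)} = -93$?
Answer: $- \frac{107855}{1162} \approx -92.818$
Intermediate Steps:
$c = 49$ ($c = 7 \cdot 7 = 49$)
$T = \frac{211}{1162}$ ($T = 45 \left(- \frac{1}{42}\right) - - \frac{104}{83} = - \frac{15}{14} + \frac{104}{83} = \frac{211}{1162} \approx 0.18158$)
$W{\left(l,u \right)} = -196$ ($W{\left(l,u \right)} = 49 \left(-4\right) = -196$)
$O{\left(J \right)} = \frac{211}{1162}$
$z{\left(-139 \right)} + O{\left(W{\left(2 \left(-2\right),-4 \right)} \right)} = -93 + \frac{211}{1162} = - \frac{107855}{1162}$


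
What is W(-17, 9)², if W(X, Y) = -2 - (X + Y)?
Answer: 36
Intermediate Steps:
W(X, Y) = -2 - X - Y (W(X, Y) = -2 + (-X - Y) = -2 - X - Y)
W(-17, 9)² = (-2 - 1*(-17) - 1*9)² = (-2 + 17 - 9)² = 6² = 36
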